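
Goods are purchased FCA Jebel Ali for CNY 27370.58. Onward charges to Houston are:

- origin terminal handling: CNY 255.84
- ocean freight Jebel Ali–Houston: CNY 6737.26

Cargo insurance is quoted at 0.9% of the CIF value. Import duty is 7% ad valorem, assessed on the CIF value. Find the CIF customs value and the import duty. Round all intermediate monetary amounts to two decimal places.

CIF value: CNY 34675.76; import duty: CNY 2427.30

Let C be the CIF value. C = FCA price + pre-shipment costs + freight + 0.9% × C
C − 0.9% × C = 27370.58 + 255.84 + 6737.26
0.991 × C = 34363.68
C = 34363.68 / 0.991 = 34675.76
Insurance premium = 0.9% × 34675.76 = 312.08
Import duty = 34675.76 × 7% = 2427.30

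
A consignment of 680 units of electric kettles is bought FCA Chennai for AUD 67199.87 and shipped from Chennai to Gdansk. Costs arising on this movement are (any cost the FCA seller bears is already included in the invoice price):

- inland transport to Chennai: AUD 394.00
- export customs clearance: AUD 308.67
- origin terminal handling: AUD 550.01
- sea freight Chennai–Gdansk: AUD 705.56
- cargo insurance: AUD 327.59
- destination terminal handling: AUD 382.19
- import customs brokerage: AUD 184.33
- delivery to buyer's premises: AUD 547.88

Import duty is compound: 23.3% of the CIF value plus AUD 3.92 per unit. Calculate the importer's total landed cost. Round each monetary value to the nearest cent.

FCA: the seller delivers export-cleared goods to the carrier; the buyer bears costs from that point.
Already in the invoice (seller's account under FCA): inland to port, export clearance — exclude.
CIF value = FCA price + origin terminal + freight + insurance = 67199.87 + 550.01 + 705.56 + 327.59 = 68783.03
Ad valorem component: 68783.03 × 23.3% = 16026.45
Specific component: 680 × 3.92 = 2665.60
Import duty = 16026.45 + 2665.60 = 18692.05
Buyer bears: origin terminal 550.01 + freight 705.56 + insurance 327.59 + destination terminal 382.19 + brokerage 184.33 + delivery 547.88 + duty 18692.05 = 21389.61
Landed cost = invoice 67199.87 + 21389.61 = 88589.48

Total landed cost: AUD 88589.48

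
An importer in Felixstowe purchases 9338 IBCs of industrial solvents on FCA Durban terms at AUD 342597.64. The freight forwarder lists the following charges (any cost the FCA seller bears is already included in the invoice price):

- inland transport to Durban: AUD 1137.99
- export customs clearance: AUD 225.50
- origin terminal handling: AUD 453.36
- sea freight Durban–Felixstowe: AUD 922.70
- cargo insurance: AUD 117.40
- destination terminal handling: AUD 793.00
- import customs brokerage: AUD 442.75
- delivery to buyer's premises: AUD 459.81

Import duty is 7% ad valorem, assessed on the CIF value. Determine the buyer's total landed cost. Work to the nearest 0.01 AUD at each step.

FCA: the seller delivers export-cleared goods to the carrier; the buyer bears costs from that point.
Already in the invoice (seller's account under FCA): inland to port, export clearance — exclude.
CIF value = FCA price + origin terminal + freight + insurance = 342597.64 + 453.36 + 922.70 + 117.40 = 344091.10
Import duty = 344091.10 × 7% = 24086.38
Buyer bears: origin terminal 453.36 + freight 922.70 + insurance 117.40 + destination terminal 793.00 + brokerage 442.75 + delivery 459.81 + duty 24086.38 = 27275.40
Landed cost = invoice 342597.64 + 27275.40 = 369873.04

Total landed cost: AUD 369873.04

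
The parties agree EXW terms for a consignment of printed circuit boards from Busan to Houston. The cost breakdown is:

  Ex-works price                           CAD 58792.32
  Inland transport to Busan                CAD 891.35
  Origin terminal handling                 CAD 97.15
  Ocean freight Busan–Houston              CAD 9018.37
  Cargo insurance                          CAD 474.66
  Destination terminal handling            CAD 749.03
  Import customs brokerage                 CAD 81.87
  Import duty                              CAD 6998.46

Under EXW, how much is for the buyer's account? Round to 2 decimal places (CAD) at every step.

Buyer's account: CAD 18310.89

EXW: the seller makes goods available at their premises; the buyer bears all onward costs.
Seller's account: goods 58792.32 = 58792.32
Buyer's account: inland to port 891.35 + origin terminal 97.15 + freight 9018.37 + insurance 474.66 + destination terminal 749.03 + brokerage 81.87 + duty 6998.46 = 18310.89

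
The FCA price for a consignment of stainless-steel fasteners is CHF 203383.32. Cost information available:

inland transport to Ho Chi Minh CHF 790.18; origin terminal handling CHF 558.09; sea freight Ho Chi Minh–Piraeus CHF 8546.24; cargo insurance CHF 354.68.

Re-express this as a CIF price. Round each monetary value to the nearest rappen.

Not relevant to the conversion: inland to port — on the seller under both FCA and CIF; already in the FCA price and stays in the CIF price.
From FCA to CIF, the seller additionally bears: origin terminal, freight, insurance.
CIF price = 203383.32 + 558.09 + 8546.24 + 354.68 = 212842.33

CIF price: CHF 212842.33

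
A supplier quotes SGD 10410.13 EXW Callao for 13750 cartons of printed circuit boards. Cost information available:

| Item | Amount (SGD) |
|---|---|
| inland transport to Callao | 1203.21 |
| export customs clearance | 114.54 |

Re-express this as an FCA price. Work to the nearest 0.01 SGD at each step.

FCA price: SGD 11727.88

From EXW to FCA, the seller additionally bears: inland to port, export clearance.
FCA price = 10410.13 + 1203.21 + 114.54 = 11727.88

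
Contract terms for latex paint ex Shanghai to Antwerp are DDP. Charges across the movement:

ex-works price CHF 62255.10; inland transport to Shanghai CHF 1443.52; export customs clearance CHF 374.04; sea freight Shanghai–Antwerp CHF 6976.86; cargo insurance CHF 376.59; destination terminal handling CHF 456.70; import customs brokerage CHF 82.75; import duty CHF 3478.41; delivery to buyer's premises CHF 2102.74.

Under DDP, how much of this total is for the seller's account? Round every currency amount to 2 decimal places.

DDP: the seller bears all costs including import duty.
Seller's account: goods 62255.10 + inland to port 1443.52 + export clearance 374.04 + freight 6976.86 + insurance 376.59 + destination terminal 456.70 + brokerage 82.75 + duty 3478.41 + delivery 2102.74 = 77546.71
Buyer's account: 0.00

Seller's account: CHF 77546.71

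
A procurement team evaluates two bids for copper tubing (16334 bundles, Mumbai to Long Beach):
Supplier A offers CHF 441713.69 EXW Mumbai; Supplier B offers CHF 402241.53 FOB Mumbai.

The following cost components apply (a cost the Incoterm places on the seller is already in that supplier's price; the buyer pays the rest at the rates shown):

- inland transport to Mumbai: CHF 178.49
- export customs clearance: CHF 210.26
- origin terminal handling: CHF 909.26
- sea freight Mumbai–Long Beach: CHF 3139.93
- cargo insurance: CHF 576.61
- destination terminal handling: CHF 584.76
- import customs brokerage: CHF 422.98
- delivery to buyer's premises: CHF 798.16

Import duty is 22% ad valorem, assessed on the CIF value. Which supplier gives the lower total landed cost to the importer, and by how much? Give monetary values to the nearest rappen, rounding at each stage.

Supplier A (EXW):
CIF value = EXW price + inland to port + export clearance + origin terminal + freight + insurance = 441713.69 + 178.49 + 210.26 + 909.26 + 3139.93 + 576.61 = 446728.24
Import duty = 446728.24 × 22% = 98280.21
Buyer bears (A): 178.49 + 210.26 + 909.26 + 3139.93 + 576.61 + 584.76 + 422.98 + 798.16 = 6820.45
Landed cost (A) = invoice 441713.69 + 6820.45 + duty 98280.21 = 546814.35
Supplier B (FOB):
CIF value = FOB price + freight + insurance = 402241.53 + 3139.93 + 576.61 = 405958.07
Import duty = 405958.07 × 22% = 89310.78
Buyer bears (B): 3139.93 + 576.61 + 584.76 + 422.98 + 798.16 = 5522.44
Landed cost (B) = invoice 402241.53 + 5522.44 + duty 89310.78 = 497074.75
Difference = |546814.35 − 497074.75| = 49739.60

Supplier B is cheaper by CHF 49739.60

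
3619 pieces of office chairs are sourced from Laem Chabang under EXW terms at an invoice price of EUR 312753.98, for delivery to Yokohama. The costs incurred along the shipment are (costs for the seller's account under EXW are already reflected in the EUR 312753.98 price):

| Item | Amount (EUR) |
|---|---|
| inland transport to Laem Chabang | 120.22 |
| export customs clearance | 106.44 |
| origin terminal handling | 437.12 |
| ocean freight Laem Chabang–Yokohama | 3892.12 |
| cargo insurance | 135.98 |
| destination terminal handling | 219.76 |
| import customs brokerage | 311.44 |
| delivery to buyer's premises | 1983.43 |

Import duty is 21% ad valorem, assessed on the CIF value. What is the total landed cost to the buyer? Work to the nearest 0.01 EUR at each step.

EXW: the seller makes goods available at their premises; the buyer bears all onward costs.
CIF value = EXW price + inland to port + export clearance + origin terminal + freight + insurance = 312753.98 + 120.22 + 106.44 + 437.12 + 3892.12 + 135.98 = 317445.86
Import duty = 317445.86 × 21% = 66663.63
Buyer bears: inland to port 120.22 + export clearance 106.44 + origin terminal 437.12 + freight 3892.12 + insurance 135.98 + destination terminal 219.76 + brokerage 311.44 + delivery 1983.43 + duty 66663.63 = 73870.14
Landed cost = invoice 312753.98 + 73870.14 = 386624.12

Total landed cost: EUR 386624.12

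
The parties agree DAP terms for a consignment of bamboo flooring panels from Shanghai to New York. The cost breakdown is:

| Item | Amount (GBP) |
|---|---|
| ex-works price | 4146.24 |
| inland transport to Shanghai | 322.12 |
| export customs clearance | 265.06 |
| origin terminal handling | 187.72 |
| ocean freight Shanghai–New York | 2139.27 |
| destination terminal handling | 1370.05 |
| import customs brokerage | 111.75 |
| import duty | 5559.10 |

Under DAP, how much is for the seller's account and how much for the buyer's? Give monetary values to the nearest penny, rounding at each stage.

Seller: GBP 8430.46; buyer: GBP 5670.85

DAP: the seller bears all costs to the named destination except import duty and clearance.
Seller's account: goods 4146.24 + inland to port 322.12 + export clearance 265.06 + origin terminal 187.72 + freight 2139.27 + destination terminal 1370.05 = 8430.46
Buyer's account: brokerage 111.75 + duty 5559.10 = 5670.85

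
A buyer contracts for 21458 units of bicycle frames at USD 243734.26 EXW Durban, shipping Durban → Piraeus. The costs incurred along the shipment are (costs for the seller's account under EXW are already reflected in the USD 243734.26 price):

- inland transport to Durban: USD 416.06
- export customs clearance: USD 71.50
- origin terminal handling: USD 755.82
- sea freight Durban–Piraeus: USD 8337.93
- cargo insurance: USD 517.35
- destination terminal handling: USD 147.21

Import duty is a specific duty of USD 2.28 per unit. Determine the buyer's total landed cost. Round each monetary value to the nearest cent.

EXW: the seller makes goods available at their premises; the buyer bears all onward costs.
CIF value = EXW price + inland to port + export clearance + origin terminal + freight + insurance = 243734.26 + 416.06 + 71.50 + 755.82 + 8337.93 + 517.35 = 253832.92
Import duty = 21458 × 2.28 = 48924.24
Buyer bears: inland to port 416.06 + export clearance 71.50 + origin terminal 755.82 + freight 8337.93 + insurance 517.35 + destination terminal 147.21 + duty 48924.24 = 59170.11
Landed cost = invoice 243734.26 + 59170.11 = 302904.37

Total landed cost: USD 302904.37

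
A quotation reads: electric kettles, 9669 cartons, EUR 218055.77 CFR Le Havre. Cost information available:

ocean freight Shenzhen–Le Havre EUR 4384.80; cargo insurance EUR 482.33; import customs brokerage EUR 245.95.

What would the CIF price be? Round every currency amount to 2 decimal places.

CIF price: EUR 218538.10

Not relevant to the conversion: freight — on the seller under both CFR and CIF; already in the CFR price and stays in the CIF price. brokerage — on the buyer under both terms; not part of either seller's price.
From CFR to CIF, the seller additionally bears: insurance.
CIF price = 218055.77 + 482.33 = 218538.10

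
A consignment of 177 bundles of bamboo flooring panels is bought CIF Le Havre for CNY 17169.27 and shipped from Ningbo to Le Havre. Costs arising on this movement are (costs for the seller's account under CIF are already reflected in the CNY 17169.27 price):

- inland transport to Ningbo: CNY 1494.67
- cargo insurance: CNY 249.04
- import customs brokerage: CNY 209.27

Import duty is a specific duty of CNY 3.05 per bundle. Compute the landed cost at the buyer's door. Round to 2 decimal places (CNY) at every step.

CIF: the seller pays costs through ocean freight and marine insurance to the destination port.
Already in the invoice (seller's account under CIF): inland to port, insurance — exclude.
The CIF price already equals the CIF value: 17169.27
Import duty = 177 × 3.05 = 539.85
Buyer bears: brokerage 209.27 + duty 539.85 = 749.12
Landed cost = invoice 17169.27 + 749.12 = 17918.39

Total landed cost: CNY 17918.39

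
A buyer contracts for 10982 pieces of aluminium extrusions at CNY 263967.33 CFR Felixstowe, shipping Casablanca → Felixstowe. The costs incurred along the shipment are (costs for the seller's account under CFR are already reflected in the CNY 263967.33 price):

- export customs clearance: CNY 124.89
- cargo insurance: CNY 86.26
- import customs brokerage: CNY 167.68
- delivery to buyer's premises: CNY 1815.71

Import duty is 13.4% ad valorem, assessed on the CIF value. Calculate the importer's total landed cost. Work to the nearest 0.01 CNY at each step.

Total landed cost: CNY 301420.16

CFR: the seller pays costs through ocean freight to the destination port, but not insurance.
Already in the invoice (seller's account under CFR): export clearance — exclude.
CIF value = CFR price + insurance = 263967.33 + 86.26 = 264053.59
Import duty = 264053.59 × 13.4% = 35383.18
Buyer bears: insurance 86.26 + brokerage 167.68 + delivery 1815.71 + duty 35383.18 = 37452.83
Landed cost = invoice 263967.33 + 37452.83 = 301420.16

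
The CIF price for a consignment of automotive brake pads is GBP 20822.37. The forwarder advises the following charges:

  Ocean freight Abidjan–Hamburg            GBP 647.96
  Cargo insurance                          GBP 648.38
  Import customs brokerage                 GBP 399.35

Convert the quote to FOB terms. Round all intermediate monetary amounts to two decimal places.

FOB price: GBP 19526.03

Not relevant to the conversion: brokerage — on the buyer under both terms; not part of either seller's price.
From CIF to FOB, the seller no longer bears: freight, insurance.
FOB price = 20822.37 − 647.96 − 648.38 = 19526.03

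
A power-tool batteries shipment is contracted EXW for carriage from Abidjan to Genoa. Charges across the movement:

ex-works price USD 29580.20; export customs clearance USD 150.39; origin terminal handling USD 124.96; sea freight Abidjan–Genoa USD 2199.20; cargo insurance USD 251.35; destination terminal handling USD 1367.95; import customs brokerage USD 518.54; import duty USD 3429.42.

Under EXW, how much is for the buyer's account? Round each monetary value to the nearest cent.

EXW: the seller makes goods available at their premises; the buyer bears all onward costs.
Seller's account: goods 29580.20 = 29580.20
Buyer's account: export clearance 150.39 + origin terminal 124.96 + freight 2199.20 + insurance 251.35 + destination terminal 1367.95 + brokerage 518.54 + duty 3429.42 = 8041.81

Buyer's account: USD 8041.81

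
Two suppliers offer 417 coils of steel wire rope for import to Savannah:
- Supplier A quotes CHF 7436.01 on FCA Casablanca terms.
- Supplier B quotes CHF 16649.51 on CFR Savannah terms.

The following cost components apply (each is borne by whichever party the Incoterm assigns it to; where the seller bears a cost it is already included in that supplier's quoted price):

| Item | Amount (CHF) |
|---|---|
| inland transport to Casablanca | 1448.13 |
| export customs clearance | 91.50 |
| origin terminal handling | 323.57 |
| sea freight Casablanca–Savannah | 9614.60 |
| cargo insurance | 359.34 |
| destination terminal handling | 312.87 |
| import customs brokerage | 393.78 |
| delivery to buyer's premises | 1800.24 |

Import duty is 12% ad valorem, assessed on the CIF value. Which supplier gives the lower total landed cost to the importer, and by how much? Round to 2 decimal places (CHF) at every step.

Supplier A (FCA):
CIF value = FCA price + origin terminal + freight + insurance = 7436.01 + 323.57 + 9614.60 + 359.34 = 17733.52
Import duty = 17733.52 × 12% = 2128.02
Buyer bears (A): 323.57 + 9614.60 + 359.34 + 312.87 + 393.78 + 1800.24 = 12804.40
Landed cost (A) = invoice 7436.01 + 12804.40 + duty 2128.02 = 22368.43
Supplier B (CFR):
CIF value = CFR price + insurance = 16649.51 + 359.34 = 17008.85
Import duty = 17008.85 × 12% = 2041.06
Buyer bears (B): 359.34 + 312.87 + 393.78 + 1800.24 = 2866.23
Landed cost (B) = invoice 16649.51 + 2866.23 + duty 2041.06 = 21556.80
Difference = |22368.43 − 21556.80| = 811.63

Supplier B is cheaper by CHF 811.63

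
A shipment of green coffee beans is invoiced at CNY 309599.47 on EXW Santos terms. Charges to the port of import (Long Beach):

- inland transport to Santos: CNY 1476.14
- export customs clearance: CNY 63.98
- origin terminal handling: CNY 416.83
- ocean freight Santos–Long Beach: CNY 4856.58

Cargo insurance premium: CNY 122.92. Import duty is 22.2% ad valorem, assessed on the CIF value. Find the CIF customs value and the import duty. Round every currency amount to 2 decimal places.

CIF = EXW price + pre-shipment costs + freight + insurance
CIF = 309599.47 + 1476.14 + 63.98 + 416.83 + 4856.58 + 122.92 = 316535.92
Import duty = 316535.92 × 22.2% = 70270.97

CIF value: CNY 316535.92; import duty: CNY 70270.97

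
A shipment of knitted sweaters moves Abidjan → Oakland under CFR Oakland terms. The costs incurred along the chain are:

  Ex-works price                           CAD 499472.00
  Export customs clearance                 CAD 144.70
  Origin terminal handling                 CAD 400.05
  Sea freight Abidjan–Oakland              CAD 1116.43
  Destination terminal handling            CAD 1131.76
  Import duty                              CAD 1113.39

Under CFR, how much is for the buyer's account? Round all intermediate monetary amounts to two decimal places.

CFR: the seller pays costs through ocean freight to the destination port, but not insurance.
Seller's account: goods 499472.00 + export clearance 144.70 + origin terminal 400.05 + freight 1116.43 = 501133.18
Buyer's account: destination terminal 1131.76 + duty 1113.39 = 2245.15

Buyer's account: CAD 2245.15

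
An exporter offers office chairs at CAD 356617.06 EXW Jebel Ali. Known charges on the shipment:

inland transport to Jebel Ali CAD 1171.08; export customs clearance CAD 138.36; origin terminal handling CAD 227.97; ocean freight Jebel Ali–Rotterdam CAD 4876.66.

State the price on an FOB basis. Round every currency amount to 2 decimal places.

FOB price: CAD 358154.47

Not relevant to the conversion: freight — on the buyer under both terms; not part of either seller's price.
From EXW to FOB, the seller additionally bears: inland to port, export clearance, origin terminal.
FOB price = 356617.06 + 1171.08 + 138.36 + 227.97 = 358154.47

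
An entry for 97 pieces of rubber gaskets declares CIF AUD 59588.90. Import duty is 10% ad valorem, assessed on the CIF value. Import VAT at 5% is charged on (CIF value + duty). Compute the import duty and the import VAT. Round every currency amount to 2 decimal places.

Import duty = 59588.90 × 10% = 5958.89
VAT base = CIF + duty = 59588.90 + 5958.89 = 65547.79
Import VAT = 65547.79 × 5% = 3277.39

Import duty: AUD 5958.89; import VAT: AUD 3277.39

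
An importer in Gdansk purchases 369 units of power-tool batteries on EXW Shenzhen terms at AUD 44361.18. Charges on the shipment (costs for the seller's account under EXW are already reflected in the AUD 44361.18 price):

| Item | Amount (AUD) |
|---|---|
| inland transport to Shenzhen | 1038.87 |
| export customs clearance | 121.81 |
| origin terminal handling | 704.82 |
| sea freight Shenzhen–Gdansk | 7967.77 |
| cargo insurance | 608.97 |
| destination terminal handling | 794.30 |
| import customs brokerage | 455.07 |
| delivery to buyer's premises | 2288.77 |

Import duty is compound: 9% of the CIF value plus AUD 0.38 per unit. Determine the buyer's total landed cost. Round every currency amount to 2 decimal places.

Total landed cost: AUD 63414.09

EXW: the seller makes goods available at their premises; the buyer bears all onward costs.
CIF value = EXW price + inland to port + export clearance + origin terminal + freight + insurance = 44361.18 + 1038.87 + 121.81 + 704.82 + 7967.77 + 608.97 = 54803.42
Ad valorem component: 54803.42 × 9% = 4932.31
Specific component: 369 × 0.38 = 140.22
Import duty = 4932.31 + 140.22 = 5072.53
Buyer bears: inland to port 1038.87 + export clearance 121.81 + origin terminal 704.82 + freight 7967.77 + insurance 608.97 + destination terminal 794.30 + brokerage 455.07 + delivery 2288.77 + duty 5072.53 = 19052.91
Landed cost = invoice 44361.18 + 19052.91 = 63414.09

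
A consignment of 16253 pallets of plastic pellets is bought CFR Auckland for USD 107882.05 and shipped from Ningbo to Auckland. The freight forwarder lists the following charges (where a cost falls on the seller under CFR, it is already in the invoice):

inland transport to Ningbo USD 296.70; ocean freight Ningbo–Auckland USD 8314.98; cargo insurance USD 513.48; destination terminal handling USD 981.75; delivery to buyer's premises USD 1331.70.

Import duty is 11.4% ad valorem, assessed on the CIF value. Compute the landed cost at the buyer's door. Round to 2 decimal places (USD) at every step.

CFR: the seller pays costs through ocean freight to the destination port, but not insurance.
Already in the invoice (seller's account under CFR): inland to port, freight — exclude.
CIF value = CFR price + insurance = 107882.05 + 513.48 = 108395.53
Import duty = 108395.53 × 11.4% = 12357.09
Buyer bears: insurance 513.48 + destination terminal 981.75 + delivery 1331.70 + duty 12357.09 = 15184.02
Landed cost = invoice 107882.05 + 15184.02 = 123066.07

Total landed cost: USD 123066.07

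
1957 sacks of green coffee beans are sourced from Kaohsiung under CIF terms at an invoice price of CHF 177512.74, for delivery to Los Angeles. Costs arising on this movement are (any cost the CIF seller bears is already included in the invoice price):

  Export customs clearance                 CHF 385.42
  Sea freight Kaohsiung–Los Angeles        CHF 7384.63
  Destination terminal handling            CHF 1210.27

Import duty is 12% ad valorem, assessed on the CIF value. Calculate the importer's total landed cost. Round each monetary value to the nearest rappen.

CIF: the seller pays costs through ocean freight and marine insurance to the destination port.
Already in the invoice (seller's account under CIF): export clearance, freight — exclude.
The CIF price already equals the CIF value: 177512.74
Import duty = 177512.74 × 12% = 21301.53
Buyer bears: destination terminal 1210.27 + duty 21301.53 = 22511.80
Landed cost = invoice 177512.74 + 22511.80 = 200024.54

Total landed cost: CHF 200024.54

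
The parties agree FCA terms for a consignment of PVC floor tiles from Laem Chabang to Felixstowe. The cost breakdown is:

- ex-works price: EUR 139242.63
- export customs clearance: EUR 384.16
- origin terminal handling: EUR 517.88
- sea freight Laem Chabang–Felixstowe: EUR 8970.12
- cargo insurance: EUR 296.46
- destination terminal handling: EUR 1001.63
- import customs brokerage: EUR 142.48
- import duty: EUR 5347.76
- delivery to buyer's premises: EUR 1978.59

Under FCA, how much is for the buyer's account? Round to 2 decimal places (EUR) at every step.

FCA: the seller delivers export-cleared goods to the carrier; the buyer bears costs from that point.
Seller's account: goods 139242.63 + export clearance 384.16 = 139626.79
Buyer's account: origin terminal 517.88 + freight 8970.12 + insurance 296.46 + destination terminal 1001.63 + brokerage 142.48 + duty 5347.76 + delivery 1978.59 = 18254.92

Buyer's account: EUR 18254.92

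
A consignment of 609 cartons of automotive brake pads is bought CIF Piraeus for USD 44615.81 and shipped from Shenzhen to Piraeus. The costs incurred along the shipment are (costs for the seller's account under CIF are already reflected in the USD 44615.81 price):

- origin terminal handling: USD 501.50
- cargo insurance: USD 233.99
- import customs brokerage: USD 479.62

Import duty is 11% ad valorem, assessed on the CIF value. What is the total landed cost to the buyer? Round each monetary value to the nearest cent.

CIF: the seller pays costs through ocean freight and marine insurance to the destination port.
Already in the invoice (seller's account under CIF): origin terminal, insurance — exclude.
The CIF price already equals the CIF value: 44615.81
Import duty = 44615.81 × 11% = 4907.74
Buyer bears: brokerage 479.62 + duty 4907.74 = 5387.36
Landed cost = invoice 44615.81 + 5387.36 = 50003.17

Total landed cost: USD 50003.17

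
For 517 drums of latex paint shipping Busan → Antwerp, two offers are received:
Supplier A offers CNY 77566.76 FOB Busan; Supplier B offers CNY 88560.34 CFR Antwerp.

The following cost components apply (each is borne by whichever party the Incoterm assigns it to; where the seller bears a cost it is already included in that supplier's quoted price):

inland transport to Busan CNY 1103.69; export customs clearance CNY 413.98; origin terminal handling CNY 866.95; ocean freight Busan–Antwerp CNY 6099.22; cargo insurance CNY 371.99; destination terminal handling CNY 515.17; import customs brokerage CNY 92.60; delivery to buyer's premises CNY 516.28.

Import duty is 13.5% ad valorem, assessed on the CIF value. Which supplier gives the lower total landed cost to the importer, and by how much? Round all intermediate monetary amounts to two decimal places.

Supplier A is cheaper by CNY 5555.09

Supplier A (FOB):
CIF value = FOB price + freight + insurance = 77566.76 + 6099.22 + 371.99 = 84037.97
Import duty = 84037.97 × 13.5% = 11345.13
Buyer bears (A): 6099.22 + 371.99 + 515.17 + 92.60 + 516.28 = 7595.26
Landed cost (A) = invoice 77566.76 + 7595.26 + duty 11345.13 = 96507.15
Supplier B (CFR):
CIF value = CFR price + insurance = 88560.34 + 371.99 = 88932.33
Import duty = 88932.33 × 13.5% = 12005.86
Buyer bears (B): 371.99 + 515.17 + 92.60 + 516.28 = 1496.04
Landed cost (B) = invoice 88560.34 + 1496.04 + duty 12005.86 = 102062.24
Difference = |96507.15 − 102062.24| = 5555.09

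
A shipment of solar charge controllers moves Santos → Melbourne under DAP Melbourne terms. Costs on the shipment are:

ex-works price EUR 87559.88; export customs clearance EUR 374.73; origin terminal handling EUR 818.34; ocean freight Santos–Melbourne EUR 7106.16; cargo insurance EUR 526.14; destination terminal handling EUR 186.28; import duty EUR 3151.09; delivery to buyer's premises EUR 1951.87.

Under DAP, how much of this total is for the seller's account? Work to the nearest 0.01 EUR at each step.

DAP: the seller bears all costs to the named destination except import duty and clearance.
Seller's account: goods 87559.88 + export clearance 374.73 + origin terminal 818.34 + freight 7106.16 + insurance 526.14 + destination terminal 186.28 + delivery 1951.87 = 98523.40
Buyer's account: duty 3151.09 = 3151.09

Seller's account: EUR 98523.40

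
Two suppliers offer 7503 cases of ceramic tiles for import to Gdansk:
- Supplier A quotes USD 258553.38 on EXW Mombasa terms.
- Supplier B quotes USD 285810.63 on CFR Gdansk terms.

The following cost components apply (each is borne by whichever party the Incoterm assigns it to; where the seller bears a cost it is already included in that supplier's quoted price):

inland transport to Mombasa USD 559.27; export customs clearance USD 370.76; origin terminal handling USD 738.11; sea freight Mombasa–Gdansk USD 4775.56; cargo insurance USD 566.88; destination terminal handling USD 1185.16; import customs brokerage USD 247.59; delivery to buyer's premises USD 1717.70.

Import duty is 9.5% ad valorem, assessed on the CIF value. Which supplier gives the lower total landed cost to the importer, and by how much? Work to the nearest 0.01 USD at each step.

Supplier A (EXW):
CIF value = EXW price + inland to port + export clearance + origin terminal + freight + insurance = 258553.38 + 559.27 + 370.76 + 738.11 + 4775.56 + 566.88 = 265563.96
Import duty = 265563.96 × 9.5% = 25228.58
Buyer bears (A): 559.27 + 370.76 + 738.11 + 4775.56 + 566.88 + 1185.16 + 247.59 + 1717.70 = 10161.03
Landed cost (A) = invoice 258553.38 + 10161.03 + duty 25228.58 = 293942.99
Supplier B (CFR):
CIF value = CFR price + insurance = 285810.63 + 566.88 = 286377.51
Import duty = 286377.51 × 9.5% = 27205.86
Buyer bears (B): 566.88 + 1185.16 + 247.59 + 1717.70 = 3717.33
Landed cost (B) = invoice 285810.63 + 3717.33 + duty 27205.86 = 316733.82
Difference = |293942.99 − 316733.82| = 22790.83

Supplier A is cheaper by USD 22790.83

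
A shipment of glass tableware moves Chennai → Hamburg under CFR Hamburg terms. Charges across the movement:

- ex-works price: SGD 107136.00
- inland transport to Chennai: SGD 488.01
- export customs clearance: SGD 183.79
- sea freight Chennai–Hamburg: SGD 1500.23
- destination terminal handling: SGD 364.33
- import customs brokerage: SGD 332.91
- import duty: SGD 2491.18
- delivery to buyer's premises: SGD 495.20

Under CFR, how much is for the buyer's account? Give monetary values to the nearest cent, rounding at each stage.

CFR: the seller pays costs through ocean freight to the destination port, but not insurance.
Seller's account: goods 107136.00 + inland to port 488.01 + export clearance 183.79 + freight 1500.23 = 109308.03
Buyer's account: destination terminal 364.33 + brokerage 332.91 + duty 2491.18 + delivery 495.20 = 3683.62

Buyer's account: SGD 3683.62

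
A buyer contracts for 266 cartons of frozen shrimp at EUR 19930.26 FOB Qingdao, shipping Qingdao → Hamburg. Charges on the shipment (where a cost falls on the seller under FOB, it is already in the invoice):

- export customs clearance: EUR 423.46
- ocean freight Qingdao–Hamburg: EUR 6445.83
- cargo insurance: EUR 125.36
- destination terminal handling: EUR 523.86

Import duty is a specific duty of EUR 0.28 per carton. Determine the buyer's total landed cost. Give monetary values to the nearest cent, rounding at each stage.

Total landed cost: EUR 27099.79

FOB: the seller bears costs until goods are on board at the origin port; the buyer bears freight, insurance and all costs thereafter.
Already in the invoice (seller's account under FOB): export clearance — exclude.
CIF value = FOB price + freight + insurance = 19930.26 + 6445.83 + 125.36 = 26501.45
Import duty = 266 × 0.28 = 74.48
Buyer bears: freight 6445.83 + insurance 125.36 + destination terminal 523.86 + duty 74.48 = 7169.53
Landed cost = invoice 19930.26 + 7169.53 = 27099.79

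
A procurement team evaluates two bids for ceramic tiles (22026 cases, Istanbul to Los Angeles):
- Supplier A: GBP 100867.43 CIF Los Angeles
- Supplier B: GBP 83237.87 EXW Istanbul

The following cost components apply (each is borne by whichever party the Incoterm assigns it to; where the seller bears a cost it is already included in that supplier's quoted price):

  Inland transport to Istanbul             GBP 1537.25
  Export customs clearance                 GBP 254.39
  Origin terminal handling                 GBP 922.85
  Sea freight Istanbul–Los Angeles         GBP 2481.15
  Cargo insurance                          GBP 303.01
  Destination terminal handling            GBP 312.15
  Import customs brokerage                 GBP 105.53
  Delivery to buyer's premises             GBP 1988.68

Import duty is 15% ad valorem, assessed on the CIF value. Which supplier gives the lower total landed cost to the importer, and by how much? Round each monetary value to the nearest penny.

Supplier A (CIF):
The CIF price already equals the CIF value: 100867.43
Import duty = 100867.43 × 15% = 15130.11
Buyer bears (A): 312.15 + 105.53 + 1988.68 = 2406.36
Landed cost (A) = invoice 100867.43 + 2406.36 + duty 15130.11 = 118403.90
Supplier B (EXW):
CIF value = EXW price + inland to port + export clearance + origin terminal + freight + insurance = 83237.87 + 1537.25 + 254.39 + 922.85 + 2481.15 + 303.01 = 88736.52
Import duty = 88736.52 × 15% = 13310.48
Buyer bears (B): 1537.25 + 254.39 + 922.85 + 2481.15 + 303.01 + 312.15 + 105.53 + 1988.68 = 7905.01
Landed cost (B) = invoice 83237.87 + 7905.01 + duty 13310.48 = 104453.36
Difference = |118403.90 − 104453.36| = 13950.54

Supplier B is cheaper by GBP 13950.54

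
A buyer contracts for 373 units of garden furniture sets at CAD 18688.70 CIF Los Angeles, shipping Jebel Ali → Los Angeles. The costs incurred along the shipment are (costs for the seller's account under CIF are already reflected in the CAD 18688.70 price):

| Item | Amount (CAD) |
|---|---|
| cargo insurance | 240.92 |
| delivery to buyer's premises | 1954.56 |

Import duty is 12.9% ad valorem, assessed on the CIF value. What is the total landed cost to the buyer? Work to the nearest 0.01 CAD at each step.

CIF: the seller pays costs through ocean freight and marine insurance to the destination port.
Already in the invoice (seller's account under CIF): insurance — exclude.
The CIF price already equals the CIF value: 18688.70
Import duty = 18688.70 × 12.9% = 2410.84
Buyer bears: delivery 1954.56 + duty 2410.84 = 4365.40
Landed cost = invoice 18688.70 + 4365.40 = 23054.10

Total landed cost: CAD 23054.10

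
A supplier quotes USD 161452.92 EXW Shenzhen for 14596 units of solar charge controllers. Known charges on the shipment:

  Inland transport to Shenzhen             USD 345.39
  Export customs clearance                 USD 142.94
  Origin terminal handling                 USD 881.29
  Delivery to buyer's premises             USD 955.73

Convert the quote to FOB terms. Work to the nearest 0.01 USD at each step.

Not relevant to the conversion: delivery — on the buyer under both terms; not part of either seller's price.
From EXW to FOB, the seller additionally bears: inland to port, export clearance, origin terminal.
FOB price = 161452.92 + 345.39 + 142.94 + 881.29 = 162822.54

FOB price: USD 162822.54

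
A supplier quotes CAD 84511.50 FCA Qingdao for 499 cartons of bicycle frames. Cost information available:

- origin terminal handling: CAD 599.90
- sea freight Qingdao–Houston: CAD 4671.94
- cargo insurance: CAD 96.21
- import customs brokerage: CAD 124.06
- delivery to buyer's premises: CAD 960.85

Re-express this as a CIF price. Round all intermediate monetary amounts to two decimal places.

CIF price: CAD 89879.55

Not relevant to the conversion: brokerage, delivery — on the buyer under both terms; not part of either seller's price.
From FCA to CIF, the seller additionally bears: origin terminal, freight, insurance.
CIF price = 84511.50 + 599.90 + 4671.94 + 96.21 = 89879.55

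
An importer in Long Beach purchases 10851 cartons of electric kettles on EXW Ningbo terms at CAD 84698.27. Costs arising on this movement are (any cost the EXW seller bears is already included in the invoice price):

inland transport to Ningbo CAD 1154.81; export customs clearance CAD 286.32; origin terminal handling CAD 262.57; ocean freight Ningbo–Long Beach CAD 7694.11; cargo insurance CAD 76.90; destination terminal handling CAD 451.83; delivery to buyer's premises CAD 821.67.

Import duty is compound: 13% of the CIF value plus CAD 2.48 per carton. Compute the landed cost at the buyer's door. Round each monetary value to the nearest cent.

EXW: the seller makes goods available at their premises; the buyer bears all onward costs.
CIF value = EXW price + inland to port + export clearance + origin terminal + freight + insurance = 84698.27 + 1154.81 + 286.32 + 262.57 + 7694.11 + 76.90 = 94172.98
Ad valorem component: 94172.98 × 13% = 12242.49
Specific component: 10851 × 2.48 = 26910.48
Import duty = 12242.49 + 26910.48 = 39152.97
Buyer bears: inland to port 1154.81 + export clearance 286.32 + origin terminal 262.57 + freight 7694.11 + insurance 76.90 + destination terminal 451.83 + delivery 821.67 + duty 39152.97 = 49901.18
Landed cost = invoice 84698.27 + 49901.18 = 134599.45

Total landed cost: CAD 134599.45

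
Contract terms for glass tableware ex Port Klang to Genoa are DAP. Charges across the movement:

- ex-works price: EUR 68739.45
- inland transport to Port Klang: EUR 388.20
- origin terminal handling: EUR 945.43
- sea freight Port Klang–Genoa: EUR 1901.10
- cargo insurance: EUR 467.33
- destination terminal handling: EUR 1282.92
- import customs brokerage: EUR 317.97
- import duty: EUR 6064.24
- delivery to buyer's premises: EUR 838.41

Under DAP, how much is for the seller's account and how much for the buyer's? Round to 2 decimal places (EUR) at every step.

Seller: EUR 74562.84; buyer: EUR 6382.21

DAP: the seller bears all costs to the named destination except import duty and clearance.
Seller's account: goods 68739.45 + inland to port 388.20 + origin terminal 945.43 + freight 1901.10 + insurance 467.33 + destination terminal 1282.92 + delivery 838.41 = 74562.84
Buyer's account: brokerage 317.97 + duty 6064.24 = 6382.21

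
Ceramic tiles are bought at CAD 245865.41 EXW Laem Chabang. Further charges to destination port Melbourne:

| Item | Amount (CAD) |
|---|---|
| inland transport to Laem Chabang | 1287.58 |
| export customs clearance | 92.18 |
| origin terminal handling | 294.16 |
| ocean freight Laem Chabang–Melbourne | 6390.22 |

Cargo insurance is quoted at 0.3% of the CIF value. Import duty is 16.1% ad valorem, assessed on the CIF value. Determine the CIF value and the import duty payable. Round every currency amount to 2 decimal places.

CIF value: CAD 254693.63; import duty: CAD 41005.67

Let C be the CIF value. C = EXW price + pre-shipment costs + freight + 0.3% × C
C − 0.3% × C = 245865.41 + 1287.58 + 92.18 + 294.16 + 6390.22
0.997 × C = 253929.55
C = 253929.55 / 0.997 = 254693.63
Insurance premium = 0.3% × 254693.63 = 764.08
Import duty = 254693.63 × 16.1% = 41005.67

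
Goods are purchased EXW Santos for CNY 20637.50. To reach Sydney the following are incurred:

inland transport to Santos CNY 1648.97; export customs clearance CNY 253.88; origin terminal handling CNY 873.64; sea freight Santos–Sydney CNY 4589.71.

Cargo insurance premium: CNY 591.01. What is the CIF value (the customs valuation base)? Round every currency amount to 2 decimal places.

CIF value: CNY 28594.71

CIF = EXW price + pre-shipment costs + freight + insurance
CIF = 20637.50 + 1648.97 + 253.88 + 873.64 + 4589.71 + 591.01 = 28594.71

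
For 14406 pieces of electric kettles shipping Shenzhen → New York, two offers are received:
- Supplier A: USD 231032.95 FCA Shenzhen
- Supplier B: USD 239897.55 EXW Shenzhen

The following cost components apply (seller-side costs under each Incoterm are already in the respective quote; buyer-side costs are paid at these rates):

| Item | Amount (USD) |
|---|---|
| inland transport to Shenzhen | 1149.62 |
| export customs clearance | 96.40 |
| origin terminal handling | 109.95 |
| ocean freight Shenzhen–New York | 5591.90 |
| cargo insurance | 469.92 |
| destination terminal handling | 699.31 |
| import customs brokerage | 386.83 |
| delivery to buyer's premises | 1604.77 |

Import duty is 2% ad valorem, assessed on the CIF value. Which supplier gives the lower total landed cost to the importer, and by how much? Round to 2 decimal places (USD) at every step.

Supplier A (FCA):
CIF value = FCA price + origin terminal + freight + insurance = 231032.95 + 109.95 + 5591.90 + 469.92 = 237204.72
Import duty = 237204.72 × 2% = 4744.09
Buyer bears (A): 109.95 + 5591.90 + 469.92 + 699.31 + 386.83 + 1604.77 = 8862.68
Landed cost (A) = invoice 231032.95 + 8862.68 + duty 4744.09 = 244639.72
Supplier B (EXW):
CIF value = EXW price + inland to port + export clearance + origin terminal + freight + insurance = 239897.55 + 1149.62 + 96.40 + 109.95 + 5591.90 + 469.92 = 247315.34
Import duty = 247315.34 × 2% = 4946.31
Buyer bears (B): 1149.62 + 96.40 + 109.95 + 5591.90 + 469.92 + 699.31 + 386.83 + 1604.77 = 10108.70
Landed cost (B) = invoice 239897.55 + 10108.70 + duty 4946.31 = 254952.56
Difference = |244639.72 − 254952.56| = 10312.84

Supplier A is cheaper by USD 10312.84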